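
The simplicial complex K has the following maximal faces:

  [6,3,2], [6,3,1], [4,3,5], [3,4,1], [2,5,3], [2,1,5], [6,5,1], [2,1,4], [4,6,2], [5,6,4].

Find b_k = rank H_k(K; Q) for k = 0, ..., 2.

Order the vertices as 1 < 2 < 3 < 4 < 5 < 6. Listing each simplex with vertices in this order, K has dimension 2 with simplices:

  0-simplices (6): [1], [2], [3], [4], [5], [6]
  1-simplices (15): [1,2], [1,3], [1,4], [1,5], [1,6], [2,3], [2,4], [2,5], [2,6], [3,4], [3,5], [3,6], [4,5], [4,6], [5,6]
  2-simplices (10): [1,2,4], [1,2,5], [1,3,4], [1,3,6], [1,5,6], [2,3,5], [2,3,6], [2,4,6], [3,4,5], [4,5,6]

giving chain groups C_0 ≅ Z^6, C_1 ≅ Z^15, C_2 ≅ Z^10.

The boundary map ∂_1: C_1 → C_0 is given by ∂[p,q] = [q] − [p].
The 6×15 boundary matrix has rank 5 and Smith normal form diag(1,1,1,1,1).

∂_2: C_2 → C_1 sends each 2-simplex [p,q,r] to [q,r] − [p,r] + [p,q]. For instance
  ∂[1,2,5] = [2,5] − [1,5] + [1,2],
  ∂[4,5,6] = [5,6] − [4,6] + [4,5].
As a 15×10 matrix over Z this has rank 10, with invariant factors (1,1,1,1,1,1,1,1,1,2).

Reading off H_k = ker ∂_k / im ∂_{k+1}:

  H_0: rank C_0 − rank ∂_1 = 6 − 5 = 1, and the invariant factors of ∂_1 are all 1, so H_0 ≅ Z.
  H_1: rank ker ∂_1 − rank ∂_2 = (15 − 5) − 10 = 0, and ∂_2 has invariant factor 2 > 1, so H_1 ≅ Z/2.
  H_2: rank ker ∂_2 − rank ∂_3 = (10 − 10) − 0 = 0, and there is no ∂_3, so H_2 ≅ 0.

As a check, the Euler characteristic is 6 − 15 + 10 = 1, which agrees with 1 − 0 + 0 = 1.

Hence the Betti numbers are b_0 = 1, b_1 = 0, b_2 = 0.

b_0 = 1, b_1 = 0, b_2 = 0.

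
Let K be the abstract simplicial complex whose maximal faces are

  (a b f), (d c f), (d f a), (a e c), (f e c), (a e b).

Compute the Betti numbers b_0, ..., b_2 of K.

Fix the vertex order a < b < c < d < e < f and write every simplex with vertices in increasing order. Then dim K = 2 and the simplices of K are:

  0-simplices (6): a, b, c, d, e, f
  1-simplices (12): ab, ac, ad, ae, af, be, bf, cd, ce, cf, df, ef
  2-simplices (6): abe, abf, ace, adf, cdf, cef

Hence C_0 ≅ Z^6, C_1 ≅ Z^12, C_2 ≅ Z^6.

Boundary ∂_1: C_1 → C_0 maps an edge to its endpoints' difference, ∂[p,q] = q − p. For instance
  ∂be = e − b.
As a 6×12 matrix over Z this has rank 5, with invariant factors (1,1,1,1,1).

∂_2: C_2 → C_1 maps a triangle to the signed sum of its edges. For instance
  ∂adf = df − af + ad,
  ∂ace = ce − ae + ac.
As a 12×6 matrix over Z this has rank 6, with invariant factors (1,1,1,1,1,1).

Now H_k = ker ∂_k / im ∂_{k+1}, so:

  H_0: rank C_0 − rank ∂_1 = 6 − 5 = 1, and the invariant factors of ∂_1 are all 1, so H_0 ≅ Z.
  H_1: rank ker ∂_1 − rank ∂_2 = (12 − 5) − 6 = 1, and the invariant factors of ∂_2 are all 1, so H_1 ≅ Z.
  H_2: rank ker ∂_2 − rank ∂_3 = (6 − 6) − 0 = 0, and there is no ∂_3, so H_2 ≅ 0.

Hence the Betti numbers are b_0 = 1, b_1 = 1, b_2 = 0.

b_0 = 1, b_1 = 1, b_2 = 0.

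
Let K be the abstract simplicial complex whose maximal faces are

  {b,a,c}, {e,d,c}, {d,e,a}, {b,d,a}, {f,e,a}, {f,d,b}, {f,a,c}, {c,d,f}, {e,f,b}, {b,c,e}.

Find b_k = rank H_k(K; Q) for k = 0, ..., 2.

K has 6 vertices, 15 edges, 10 triangles.
rank ∂_0 = 0, rank ∂_1 = 5 ⇒ b_0 = 6 − 0 − 5 = 1; all invariant factors of ∂_1 are 1 so no torsion. So H_0 = Z.
rank ∂_1 = 5, rank ∂_2 = 10 ⇒ b_1 = 15 − 5 − 10 = 0; ∂_2 has invariant factor(s) [2] giving torsion. So H_1 = Z/2.
rank ∂_2 = 10, rank ∂_3 = 0 ⇒ b_2 = 10 − 10 − 0 = 0. So H_2 = 0.

b_0 = 1, b_1 = 0, b_2 = 0.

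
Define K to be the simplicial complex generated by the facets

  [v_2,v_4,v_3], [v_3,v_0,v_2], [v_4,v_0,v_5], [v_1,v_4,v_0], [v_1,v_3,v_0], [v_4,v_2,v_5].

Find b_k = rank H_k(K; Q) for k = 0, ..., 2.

We work with the vertex ordering v_0 < v_1 < v_2 < v_3 < v_4 < v_5. The simplices of K, each written with vertices in increasing order, are:

  0-simplices (6): [v_0], [v_1], [v_2], [v_3], [v_4], [v_5]
  1-simplices (12): [v_0,v_1], [v_0,v_2], [v_0,v_3], [v_0,v_4], [v_0,v_5], [v_1,v_3], [v_1,v_4], [v_2,v_3], [v_2,v_4], [v_2,v_5], [v_3,v_4], [v_4,v_5]
  2-simplices (6): [v_0,v_1,v_3], [v_0,v_1,v_4], [v_0,v_2,v_3], [v_0,v_4,v_5], [v_2,v_3,v_4], [v_2,v_4,v_5]

giving chain groups C_0 ≅ Z^6, C_1 ≅ Z^12, C_2 ≅ Z^6.

∂_1: C_1 → C_0 sends each edge [p,q] (with p < q) to q − p. For instance
  ∂[v_1,v_3] = [v_3] − [v_1].
This gives a 6×12 integer matrix of rank 5; reducing to Smith normal form yields diagonal entries (1,1,1,1,1).

Boundary ∂_2: C_2 → C_1 sends each 2-simplex [p,q,r] to [q,r] − [p,r] + [p,q]. For instance
  ∂[v_0,v_4,v_5] = [v_4,v_5] − [v_0,v_5] + [v_0,v_4],
  ∂[v_2,v_3,v_4] = [v_3,v_4] − [v_2,v_4] + [v_2,v_3].
This gives a 12×6 integer matrix of rank 6; reducing to Smith normal form yields diagonal entries (1,1,1,1,1,1).

Reading off H_k = ker ∂_k / im ∂_{k+1}:

  H_0: rank C_0 − rank ∂_1 = 6 − 5 = 1, and the invariant factors of ∂_1 are all 1, so H_0 ≅ Z.
  H_1: rank ker ∂_1 − rank ∂_2 = (12 − 5) − 6 = 1, and the invariant factors of ∂_2 are all 1, so H_1 ≅ Z.
  H_2: rank ker ∂_2 − rank ∂_3 = (6 − 6) − 0 = 0, and there is no ∂_3, so H_2 ≅ 0.

As a check, the Euler characteristic is 6 − 12 + 6 = 0, which agrees with 1 − 1 + 0 = 0.

Hence the Betti numbers are b_0 = 1, b_1 = 1, b_2 = 0.

b_0 = 1, b_1 = 1, b_2 = 0.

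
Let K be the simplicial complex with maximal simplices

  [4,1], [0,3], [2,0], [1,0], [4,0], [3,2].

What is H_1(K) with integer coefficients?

H_1 = Z^2.

K has 5 vertices, 6 edges.
rank ∂_1 = 4, rank ∂_2 = 0 ⇒ b_1 = 6 − 4 − 0 = 2. So H_1 = Z^2.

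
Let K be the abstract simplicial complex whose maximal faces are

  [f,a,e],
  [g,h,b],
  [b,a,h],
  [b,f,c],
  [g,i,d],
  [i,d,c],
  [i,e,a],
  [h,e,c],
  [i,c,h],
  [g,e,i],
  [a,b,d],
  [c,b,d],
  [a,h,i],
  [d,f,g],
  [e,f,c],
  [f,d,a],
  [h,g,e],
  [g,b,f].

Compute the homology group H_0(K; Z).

H_0 = Z.

Fix the vertex order a < b < c < d < e < f < g < h < i and write every simplex with vertices in increasing order. Then dim K = 2 and the simplices of K are:

  0-simplices (9): a, b, c, d, e, f, g, h, i
  1-simplices (27): ab, ad, ae, af, ah, ai, bc, bd, bf, bg, bh, cd, ce, cf, ch, ci, df, dg, di, ef, eg, eh, ei, fg, gh, gi, hi
  2-simplices (18): abd, abh, adf, aef, aei, ahi, bcd, bcf, bfg, bgh, cdi, cef, ceh, chi, dfg, dgi, egh, egi

Hence C_0 ≅ Z^9, C_1 ≅ Z^27, C_2 ≅ Z^18.

Boundary ∂_1: C_1 → C_0 sends each edge [p,q] (with p < q) to q − p. For instance
  ∂ab = b − a.
This gives a 9×27 integer matrix of rank 8; reducing to Smith normal form yields diagonal entries (1,1,1,1,1,1,1,1).

∂_2: C_2 → C_1 sends each 2-simplex [p,q,r] to [q,r] − [p,r] + [p,q]. For instance
  ∂dfg = fg − dg + df,
  ∂chi = hi − ci + ch.
The 27×18 boundary matrix has rank 18 and Smith normal form diag(1,1,1,1,1,1,1,1,1,1,1,1,1,1,1,1,1,2).

Reading off H_k = ker ∂_k / im ∂_{k+1}:

  H_0: rank C_0 − rank ∂_1 = 9 − 8 = 1, and the invariant factors of ∂_1 are all 1, so H_0 ≅ Z.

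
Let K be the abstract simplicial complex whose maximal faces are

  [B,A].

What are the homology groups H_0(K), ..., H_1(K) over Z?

Take the total order A < B on the vertex set. Then K (dimension 1) consists of the simplices:

  0-simplices (2): A, B
  1-simplices (1): AB

so the chain groups are C_0 ≅ Z^2, C_1 ≅ Z^1.

Boundary ∂_1: C_1 → C_0 is given by ∂[p,q] = [q] − [p]. For instance
  ∂AB = B − A.
The 2×1 boundary matrix has rank 1 and Smith normal form diag(1).

Computing H_k = (kernel of ∂_k) / (image of ∂_{k+1}):

  H_0: rank C_0 − rank ∂_1 = 2 − 1 = 1, and the invariant factors of ∂_1 are all 1, so H_0 ≅ Z.
  H_1: rank ker ∂_1 − rank ∂_2 = (1 − 1) − 0 = 0, and there is no ∂_2, so H_1 ≅ 0.

H_0 = Z,  H_1 = 0.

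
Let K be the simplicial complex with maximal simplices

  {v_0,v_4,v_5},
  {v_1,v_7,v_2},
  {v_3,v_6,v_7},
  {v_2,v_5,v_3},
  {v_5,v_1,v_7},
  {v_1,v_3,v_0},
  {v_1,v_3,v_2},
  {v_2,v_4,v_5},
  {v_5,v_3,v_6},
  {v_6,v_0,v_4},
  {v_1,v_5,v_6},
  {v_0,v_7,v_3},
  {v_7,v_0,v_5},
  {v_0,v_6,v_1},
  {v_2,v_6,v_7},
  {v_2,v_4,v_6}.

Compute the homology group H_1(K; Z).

H_1 = Z^2.

K has 8 vertices, 24 edges, 16 triangles.
rank ∂_1 = 7, rank ∂_2 = 15 ⇒ b_1 = 24 − 7 − 15 = 2; all invariant factors of ∂_2 are 1 so no torsion. So H_1 ≅ Z^2.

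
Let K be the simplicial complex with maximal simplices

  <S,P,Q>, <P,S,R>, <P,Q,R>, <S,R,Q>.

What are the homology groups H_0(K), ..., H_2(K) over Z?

We work with the vertex ordering P < Q < R < S. The simplices of K, each written with vertices in increasing order, are:

  0-simplices (4): P, Q, R, S
  1-simplices (6): PQ, PR, PS, QR, QS, RS
  2-simplices (4): PQR, PQS, PRS, QRS

so the chain groups are C_0 ≅ Z^4, C_1 ≅ Z^6, C_2 ≅ Z^4.

The boundary map ∂_1: C_1 → C_0 is given by ∂[p,q] = [q] − [p]. For instance
  ∂RS = S − R.
The 4×6 boundary matrix has rank 3 and Smith normal form diag(1,1,1).

Boundary ∂_2: C_2 → C_1 maps a triangle to the signed sum of its edges. For instance
  ∂QRS = RS − QS + QR,
  ∂PRS = RS − PS + PR.
As a 6×4 matrix over Z this has rank 3, with invariant factors (1,1,1).

Computing H_k = (kernel of ∂_k) / (image of ∂_{k+1}):

  H_0: rank C_0 − rank ∂_1 = 4 − 3 = 1, and the invariant factors of ∂_1 are all 1, so H_0 = Z.
  H_1: rank ker ∂_1 − rank ∂_2 = (6 − 3) − 3 = 0, and the invariant factors of ∂_2 are all 1, so H_1 = 0.
  H_2: rank ker ∂_2 − rank ∂_3 = (4 − 3) − 0 = 1, and there is no ∂_3, so H_2 = Z.

(K is a triangulation of the 2-sphere S^2.)

H_0 ≅ Z,  H_1 = 0,  H_2 ≅ Z.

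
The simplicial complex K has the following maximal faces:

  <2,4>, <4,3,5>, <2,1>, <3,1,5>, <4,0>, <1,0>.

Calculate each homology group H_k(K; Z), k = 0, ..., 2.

Order the vertices as 0 < 1 < 2 < 3 < 4 < 5. Listing each simplex with vertices in this order, K has dimension 2 with simplices:

  0-simplices (6): [0], [1], [2], [3], [4], [5]
  1-simplices (9): [0,1], [0,4], [1,2], [1,3], [1,5], [2,4], [3,4], [3,5], [4,5]
  2-simplices (2): [1,3,5], [3,4,5]

so the chain groups are C_0 ≅ Z^6, C_1 ≅ Z^9, C_2 ≅ Z^2.

Boundary ∂_1: C_1 → C_0 maps an edge to its endpoints' difference, ∂[p,q] = q − p.
The resulting 6×9 matrix has rank 5, and its Smith normal form has invariant factors (1,1,1,1,1).

Boundary ∂_2: C_2 → C_1 maps a triangle to the signed sum of its edges. For instance
  ∂[3,4,5] = [4,5] − [3,5] + [3,4],
  ∂[1,3,5] = [3,5] − [1,5] + [1,3].
As a 9×2 matrix over Z this has rank 2, with invariant factors (1,1).

Computing H_k = (kernel of ∂_k) / (image of ∂_{k+1}):

  H_0: rank C_0 − rank ∂_1 = 6 − 5 = 1, and the invariant factors of ∂_1 are all 1, so H_0 = Z.
  H_1: rank ker ∂_1 − rank ∂_2 = (9 − 5) − 2 = 2, and the invariant factors of ∂_2 are all 1, so H_1 = Z^2.
  H_2: rank ker ∂_2 − rank ∂_3 = (2 − 2) − 0 = 0, and there is no ∂_3, so H_2 = 0.

As a check, the Euler characteristic is 6 − 9 + 2 = -1, which agrees with 1 − 2 + 0 = -1.

H_0 ≅ Z,  H_1 ≅ Z^2,  H_2 = 0.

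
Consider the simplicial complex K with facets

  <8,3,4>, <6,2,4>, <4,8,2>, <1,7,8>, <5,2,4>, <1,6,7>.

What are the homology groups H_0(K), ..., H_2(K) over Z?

Take the total order 1 < 2 < 3 < 4 < 5 < 6 < 7 < 8 on the vertex set. Then K (dimension 2) consists of the simplices:

  0-simplices (8): [1], [2], [3], [4], [5], [6], [7], [8]
  1-simplices (14): [1,6], [1,7], [1,8], [2,4], [2,5], [2,6], [2,8], [3,4], [3,8], [4,5], [4,6], [4,8], [6,7], [7,8]
  2-simplices (6): [1,6,7], [1,7,8], [2,4,5], [2,4,6], [2,4,8], [3,4,8]

so the chain groups are C_0 ≅ Z^8, C_1 ≅ Z^14, C_2 ≅ Z^6.

The boundary map ∂_1: C_1 → C_0 is given by ∂[p,q] = [q] − [p].
This gives a 8×14 integer matrix of rank 7; reducing to Smith normal form yields diagonal entries (1,1,1,1,1,1,1).

∂_2: C_2 → C_1 maps a triangle to the signed sum of its edges. For instance
  ∂[2,4,6] = [4,6] − [2,6] + [2,4],
  ∂[2,4,5] = [4,5] − [2,5] + [2,4].
This gives a 14×6 integer matrix of rank 6; reducing to Smith normal form yields diagonal entries (1,1,1,1,1,1).

Reading off H_k = ker ∂_k / im ∂_{k+1}:

  H_0: rank C_0 − rank ∂_1 = 8 − 7 = 1, and the invariant factors of ∂_1 are all 1, so H_0 ≅ Z.
  H_1: rank ker ∂_1 − rank ∂_2 = (14 − 7) − 6 = 1, and the invariant factors of ∂_2 are all 1, so H_1 ≅ Z.
  H_2: rank ker ∂_2 − rank ∂_3 = (6 − 6) − 0 = 0, and there is no ∂_3, so H_2 ≅ 0.

As a check, the Euler characteristic is 8 − 14 + 6 = 0, which agrees with 1 − 1 + 0 = 0.

H_0 ≅ Z,  H_1 ≅ Z,  H_2 = 0.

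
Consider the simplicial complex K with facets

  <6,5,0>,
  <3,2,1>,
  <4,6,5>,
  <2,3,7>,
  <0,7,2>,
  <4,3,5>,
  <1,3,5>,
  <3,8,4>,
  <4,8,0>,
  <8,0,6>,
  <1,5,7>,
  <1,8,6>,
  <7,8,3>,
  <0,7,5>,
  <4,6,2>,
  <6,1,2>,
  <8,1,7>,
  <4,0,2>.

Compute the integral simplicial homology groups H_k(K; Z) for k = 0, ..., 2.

Fix the vertex order 0 < 1 < 2 < 3 < 4 < 5 < 6 < 7 < 8 and write every simplex with vertices in increasing order. Then dim K = 2 and the simplices of K are:

  0-simplices (9): [0], [1], [2], [3], [4], [5], [6], [7], [8]
  1-simplices (27): (27 of them)
  2-simplices (18): [0,2,4], [0,2,7], [0,4,8], [0,5,6], [0,5,7], [0,6,8], [1,2,3], [1,2,6], [1,3,5], [1,5,7], [1,6,8], [1,7,8], [2,3,7], [2,4,6], [3,4,5], [3,4,8], [3,7,8], [4,5,6]

giving chain groups C_0 ≅ Z^9, C_1 ≅ Z^27, C_2 ≅ Z^18.

Boundary ∂_1: C_1 → C_0 maps an edge to its endpoints' difference, ∂[p,q] = q − p. For instance
  ∂[2,7] = [7] − [2].
The resulting 9×27 matrix has rank 8, and its Smith normal form has invariant factors (1,1,1,1,1,1,1,1).

∂_2: C_2 → C_1 acts by ∂[p,q,r] = [q,r] − [p,r] + [p,q]. For instance
  ∂[0,6,8] = [6,8] − [0,8] + [0,6],
  ∂[1,2,6] = [2,6] − [1,6] + [1,2].
The 27×18 boundary matrix has rank 18 and Smith normal form diag(1,1,1,1,1,1,1,1,1,1,1,1,1,1,1,1,1,2).

From H_k ≅ ker(∂_k) / im(∂_{k+1}) we obtain:

  H_0: rank C_0 − rank ∂_1 = 9 − 8 = 1, and the invariant factors of ∂_1 are all 1, so H_0 ≅ Z.
  H_1: rank ker ∂_1 − rank ∂_2 = (27 − 8) − 18 = 1, and ∂_2 has invariant factor 2 > 1, so H_1 ≅ Z ⊕ Z/2.
  H_2: rank ker ∂_2 − rank ∂_3 = (18 − 18) − 0 = 0, and there is no ∂_3, so H_2 ≅ 0.

H_0 ≅ Z,  H_1 ≅ Z ⊕ Z/2,  H_2 = 0.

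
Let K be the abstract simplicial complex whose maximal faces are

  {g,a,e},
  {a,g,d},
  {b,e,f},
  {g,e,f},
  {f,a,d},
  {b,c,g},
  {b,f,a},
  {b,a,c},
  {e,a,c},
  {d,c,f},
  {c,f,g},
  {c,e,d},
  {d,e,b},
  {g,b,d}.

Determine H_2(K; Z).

H_2 = Z.

Fix the vertex order a < b < c < d < e < f < g and write every simplex with vertices in increasing order. Then dim K = 2 and the simplices of K are:

  0-simplices (7): a, b, c, d, e, f, g
  1-simplices (21): ab, ac, ad, ae, af, ag, bc, bd, be, bf, bg, cd, ce, cf, cg, de, df, dg, ef, eg, fg
  2-simplices (14): abc, abf, ace, adf, adg, aeg, bcg, bde, bdg, bef, cde, cdf, cfg, efg

so the chain groups are C_0 ≅ Z^7, C_1 ≅ Z^21, C_2 ≅ Z^14.

The boundary map ∂_1: C_1 → C_0 maps an edge to its endpoints' difference, ∂[p,q] = q − p. For instance
  ∂ef = f − e.
This gives a 7×21 integer matrix of rank 6; reducing to Smith normal form yields diagonal entries (1,1,1,1,1,1).

Boundary ∂_2: C_2 → C_1 sends each 2-simplex [p,q,r] to [q,r] − [p,r] + [p,q]. For instance
  ∂bdg = dg − bg + bd,
  ∂adg = dg − ag + ad.
The 21×14 boundary matrix has rank 13 and Smith normal form diag(1,1,1,1,1,1,1,1,1,1,1,1,1).

Computing H_k = (kernel of ∂_k) / (image of ∂_{k+1}):

  H_2: rank ker ∂_2 − rank ∂_3 = (14 − 13) − 0 = 1, and there is no ∂_3, so H_2 ≅ Z.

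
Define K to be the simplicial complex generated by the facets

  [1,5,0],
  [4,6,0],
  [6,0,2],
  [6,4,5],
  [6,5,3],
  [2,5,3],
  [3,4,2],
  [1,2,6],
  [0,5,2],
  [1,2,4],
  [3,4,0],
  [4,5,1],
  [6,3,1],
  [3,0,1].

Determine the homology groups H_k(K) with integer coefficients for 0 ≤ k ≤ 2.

H_0 ≅ Z,  H_1 ≅ Z^2,  H_2 ≅ Z.

Order the vertices as 0 < 1 < 2 < 3 < 4 < 5 < 6. Listing each simplex with vertices in this order, K has dimension 2 with simplices:

  0-simplices (7): [0], [1], [2], [3], [4], [5], [6]
  1-simplices (21): [0,1], [0,2], [0,3], [0,4], [0,5], [0,6], [1,2], [1,3], [1,4], [1,5], [1,6], [2,3], [2,4], [2,5], [2,6], [3,4], [3,5], [3,6], [4,5], [4,6], [5,6]
  2-simplices (14): [0,1,3], [0,1,5], [0,2,5], [0,2,6], [0,3,4], [0,4,6], [1,2,4], [1,2,6], [1,3,6], [1,4,5], [2,3,4], [2,3,5], [3,5,6], [4,5,6]

Hence C_0 ≅ Z^7, C_1 ≅ Z^21, C_2 ≅ Z^14.

Boundary ∂_1: C_1 → C_0 sends each edge [p,q] (with p < q) to q − p. For instance
  ∂[0,1] = [1] − [0].
The resulting 7×21 matrix has rank 6, and its Smith normal form has invariant factors (1,1,1,1,1,1).

The boundary map ∂_2: C_2 → C_1 acts by ∂[p,q,r] = [q,r] − [p,r] + [p,q]. For instance
  ∂[3,5,6] = [5,6] − [3,6] + [3,5],
  ∂[0,4,6] = [4,6] − [0,6] + [0,4].
As a 21×14 matrix over Z this has rank 13, with invariant factors (1,1,1,1,1,1,1,1,1,1,1,1,1).

Now H_k = ker ∂_k / im ∂_{k+1}, so:

  H_0: rank C_0 − rank ∂_1 = 7 − 6 = 1, and the invariant factors of ∂_1 are all 1, so H_0 ≅ Z.
  H_1: rank ker ∂_1 − rank ∂_2 = (21 − 6) − 13 = 2, and the invariant factors of ∂_2 are all 1, so H_1 ≅ Z^2.
  H_2: rank ker ∂_2 − rank ∂_3 = (14 − 13) − 0 = 1, and there is no ∂_3, so H_2 ≅ Z.

(K is a triangulation of the torus T^2.)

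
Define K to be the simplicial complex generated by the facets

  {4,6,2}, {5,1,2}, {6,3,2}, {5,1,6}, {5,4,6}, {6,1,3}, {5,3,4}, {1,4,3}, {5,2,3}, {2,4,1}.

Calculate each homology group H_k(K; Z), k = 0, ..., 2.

K has 6 vertices, 15 edges, 10 triangles.
rank ∂_0 = 0, rank ∂_1 = 5 ⇒ b_0 = 6 − 0 − 5 = 1; all invariant factors of ∂_1 are 1 so no torsion. So H_0 ≅ Z.
rank ∂_1 = 5, rank ∂_2 = 10 ⇒ b_1 = 15 − 5 − 10 = 0; ∂_2 has invariant factor(s) [2] giving torsion. So H_1 ≅ Z/2.
rank ∂_2 = 10, rank ∂_3 = 0 ⇒ b_2 = 10 − 10 − 0 = 0. So H_2 ≅ 0.

H_0 = Z,  H_1 = Z/2,  H_2 = 0.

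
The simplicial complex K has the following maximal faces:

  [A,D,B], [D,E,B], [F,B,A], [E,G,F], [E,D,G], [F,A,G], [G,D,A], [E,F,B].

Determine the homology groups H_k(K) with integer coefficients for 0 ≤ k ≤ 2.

We work with the vertex ordering A < B < D < E < F < G. The simplices of K, each written with vertices in increasing order, are:

  0-simplices (6): A, B, D, E, F, G
  1-simplices (12): AB, AD, AF, AG, BD, BE, BF, DE, DG, EF, EG, FG
  2-simplices (8): ABD, ABF, ADG, AFG, BDE, BEF, DEG, EFG

giving chain groups C_0 ≅ Z^6, C_1 ≅ Z^12, C_2 ≅ Z^8.

∂_1: C_1 → C_0 maps an edge to its endpoints' difference, ∂[p,q] = q − p. For instance
  ∂AG = G − A.
As a 6×12 matrix over Z this has rank 5, with invariant factors (1,1,1,1,1).

Boundary ∂_2: C_2 → C_1 maps a triangle to the signed sum of its edges. For instance
  ∂ADG = DG − AG + AD,
  ∂BEF = EF − BF + BE.
The resulting 12×8 matrix has rank 7, and its Smith normal form has invariant factors (1,1,1,1,1,1,1).

Now H_k = ker ∂_k / im ∂_{k+1}, so:

  H_0: rank C_0 − rank ∂_1 = 6 − 5 = 1, and the invariant factors of ∂_1 are all 1, so H_0 = Z.
  H_1: rank ker ∂_1 − rank ∂_2 = (12 − 5) − 7 = 0, and the invariant factors of ∂_2 are all 1, so H_1 = 0.
  H_2: rank ker ∂_2 − rank ∂_3 = (8 − 7) − 0 = 1, and there is no ∂_3, so H_2 = Z.

H_0 ≅ Z,  H_1 = 0,  H_2 ≅ Z.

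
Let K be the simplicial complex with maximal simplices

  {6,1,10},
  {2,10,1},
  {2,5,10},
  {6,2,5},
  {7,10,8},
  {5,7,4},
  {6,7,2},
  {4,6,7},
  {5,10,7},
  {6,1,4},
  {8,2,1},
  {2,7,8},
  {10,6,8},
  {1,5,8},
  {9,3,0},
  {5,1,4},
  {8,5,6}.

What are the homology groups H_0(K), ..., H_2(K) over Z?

H_0 ≅ Z^2,  H_1 ≅ Z^2,  H_2 ≅ Z.

Take the total order 0 < 1 < 2 < 3 < 4 < 5 < 6 < 7 < 8 < 9 < 10 on the vertex set. Then K (dimension 2) consists of the simplices:

  0-simplices (11): [0], [1], [2], [3], [4], [5], [6], [7], [8], [9], [10]
  1-simplices (27): (27 of them)
  2-simplices (17): [0,3,9], [1,2,8], [1,2,10], [1,4,5], [1,4,6], [1,5,8], [1,6,10], [2,5,6], [2,5,10], [2,6,7], [2,7,8], [4,5,7], [4,6,7], [5,6,8], [5,7,10], [6,8,10], [7,8,10]

giving chain groups C_0 ≅ Z^11, C_1 ≅ Z^27, C_2 ≅ Z^17.

The boundary map ∂_1: C_1 → C_0 sends each edge [p,q] (with p < q) to q − p. For instance
  ∂[2,5] = [5] − [2].
The resulting 11×27 matrix has rank 9, and its Smith normal form has invariant factors (1,1,1,1,1,1,1,1,1).

Boundary ∂_2: C_2 → C_1 maps a triangle to the signed sum of its edges. For instance
  ∂[7,8,10] = [8,10] − [7,10] + [7,8],
  ∂[2,5,6] = [5,6] − [2,6] + [2,5].
The resulting 27×17 matrix has rank 16, and its Smith normal form has invariant factors (1,1,1,1,1,1,1,1,1,1,1,1,1,1,1,1).

From H_k ≅ ker(∂_k) / im(∂_{k+1}) we obtain:

  H_0: rank C_0 − rank ∂_1 = 11 − 9 = 2, and the invariant factors of ∂_1 are all 1, so H_0 ≅ Z^2.
  H_1: rank ker ∂_1 − rank ∂_2 = (27 − 9) − 16 = 2, and the invariant factors of ∂_2 are all 1, so H_1 ≅ Z^2.
  H_2: rank ker ∂_2 − rank ∂_3 = (17 − 16) − 0 = 1, and there is no ∂_3, so H_2 ≅ Z.

(K is a triangulation of the disjoint union of the 2-simplex and the torus T^2.)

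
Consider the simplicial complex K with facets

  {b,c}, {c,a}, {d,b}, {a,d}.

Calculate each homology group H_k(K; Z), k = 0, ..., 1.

We work with the vertex ordering a < b < c < d. The simplices of K, each written with vertices in increasing order, are:

  0-simplices (4): a, b, c, d
  1-simplices (4): ac, ad, bc, bd

Hence C_0 ≅ Z^4, C_1 ≅ Z^4.

∂_1: C_1 → C_0 is given by ∂[p,q] = [q] − [p]. For instance
  ∂ad = d − a.
As a 4×4 matrix over Z this has rank 3, with invariant factors (1,1,1).

From H_k ≅ ker(∂_k) / im(∂_{k+1}) we obtain:

  H_0: rank C_0 − rank ∂_1 = 4 − 3 = 1, and the invariant factors of ∂_1 are all 1, so H_0 = Z.
  H_1: rank ker ∂_1 − rank ∂_2 = (4 − 3) − 0 = 1, and there is no ∂_2, so H_1 = Z.

H_0 = Z,  H_1 = Z.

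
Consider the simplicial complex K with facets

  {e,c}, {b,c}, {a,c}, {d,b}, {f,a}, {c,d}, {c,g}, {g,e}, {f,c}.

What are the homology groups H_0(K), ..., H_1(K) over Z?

H_0 = Z,  H_1 = Z^3.

We work with the vertex ordering a < b < c < d < e < f < g. The simplices of K, each written with vertices in increasing order, are:

  0-simplices (7): a, b, c, d, e, f, g
  1-simplices (9): ac, af, bc, bd, cd, ce, cf, cg, eg

Hence C_0 ≅ Z^7, C_1 ≅ Z^9.

Boundary ∂_1: C_1 → C_0 sends each edge [p,q] (with p < q) to q − p.
This gives a 7×9 integer matrix of rank 6; reducing to Smith normal form yields diagonal entries (1,1,1,1,1,1).

Reading off H_k = ker ∂_k / im ∂_{k+1}:

  H_0: rank C_0 − rank ∂_1 = 7 − 6 = 1, and the invariant factors of ∂_1 are all 1, so H_0 = Z.
  H_1: rank ker ∂_1 − rank ∂_2 = (9 − 6) − 0 = 3, and there is no ∂_2, so H_1 = Z^3.

As a check, the Euler characteristic is 7 − 9 = -2, which agrees with 1 − 3 = -2.
(K is a triangulation of a wedge of 3 circles.)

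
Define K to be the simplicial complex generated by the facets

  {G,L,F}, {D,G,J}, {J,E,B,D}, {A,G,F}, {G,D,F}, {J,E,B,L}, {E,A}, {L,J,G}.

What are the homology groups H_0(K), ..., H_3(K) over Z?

Order the vertices as A < B < D < E < F < G < J < L. Listing each simplex with vertices in this order, K has dimension 3 with simplices:

  0-simplices (8): A, B, D, E, F, G, J, L
  1-simplices (18): AE, AF, AG, BD, BE, BJ, BL, DE, DF, DG, DJ, EJ, EL, FG, FL, GJ, GL, JL
  2-simplices (12): AFG, BDE, BDJ, BEJ, BEL, BJL, DEJ, DFG, DGJ, EJL, FGL, GJL
  3-simplices (2): BDEJ, BEJL

giving chain groups C_0 ≅ Z^8, C_1 ≅ Z^18, C_2 ≅ Z^12, C_3 ≅ Z^2.

∂_1: C_1 → C_0 maps an edge to its endpoints' difference, ∂[p,q] = q − p.
The 8×18 boundary matrix has rank 7 and Smith normal form diag(1,1,1,1,1,1,1).

Boundary ∂_2: C_2 → C_1 sends each 2-simplex [p,q,r] to [q,r] − [p,r] + [p,q]. For instance
  ∂DGJ = GJ − DJ + DG,
  ∂FGL = GL − FL + FG.
The 18×12 boundary matrix has rank 10 and Smith normal form diag(1,1,1,1,1,1,1,1,1,1).

The boundary map ∂_3: C_3 → C_2 sends each 3-simplex σ to the alternating sum Σ_i (−1)^i (σ with its i-th vertex removed). For instance
  ∂BEJL = EJL − BJL + BEL − BEJ,
  ∂BDEJ = DEJ − BEJ + BDJ − BDE.
The 12×2 boundary matrix has rank 2 and Smith normal form diag(1,1).

Computing H_k = (kernel of ∂_k) / (image of ∂_{k+1}):

  H_0: rank C_0 − rank ∂_1 = 8 − 7 = 1, and the invariant factors of ∂_1 are all 1, so H_0 ≅ Z.
  H_1: rank ker ∂_1 − rank ∂_2 = (18 − 7) − 10 = 1, and the invariant factors of ∂_2 are all 1, so H_1 ≅ Z.
  H_2: rank ker ∂_2 − rank ∂_3 = (12 − 10) − 2 = 0, and the invariant factors of ∂_3 are all 1, so H_2 ≅ 0.
  H_3: rank ker ∂_3 − rank ∂_4 = (2 − 2) − 0 = 0, and there is no ∂_4, so H_3 ≅ 0.

H_0 ≅ Z,  H_1 ≅ Z,  H_2 = 0,  H_3 = 0.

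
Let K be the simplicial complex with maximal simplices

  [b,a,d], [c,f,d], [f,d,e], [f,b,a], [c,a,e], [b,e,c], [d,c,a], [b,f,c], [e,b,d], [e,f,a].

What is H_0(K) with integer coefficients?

H_0 ≅ Z.

K has 6 vertices, 15 edges, 10 triangles.
rank ∂_0 = 0, rank ∂_1 = 5 ⇒ b_0 = 6 − 0 − 5 = 1; all invariant factors of ∂_1 are 1 so no torsion. So H_0 = Z.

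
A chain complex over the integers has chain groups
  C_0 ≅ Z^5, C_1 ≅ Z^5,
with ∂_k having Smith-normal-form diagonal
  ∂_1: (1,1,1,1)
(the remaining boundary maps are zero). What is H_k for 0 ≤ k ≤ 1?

H_0: b_0 = 5 − 0 − 4 = 1; torsion from ∂_1 factors > 1: none. So H_0 ≅ Z.
H_1: b_1 = 5 − 4 − 0 = 1; torsion from ∂_2 factors > 1: none. So H_1 ≅ Z.

H_0 ≅ Z,  H_1 ≅ Z.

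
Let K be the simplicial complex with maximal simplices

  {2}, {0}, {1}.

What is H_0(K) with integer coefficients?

Fix the vertex order 0 < 1 < 2 and write every simplex with vertices in increasing order. Then dim K = 0 and the simplices of K are:

  0-simplices (3): [0], [1], [2]

giving chain groups C_0 ≅ Z^3.

Computing H_k = (kernel of ∂_k) / (image of ∂_{k+1}):

  H_0: rank C_0 − rank ∂_1 = 3 − 0 = 3, and there is no ∂_1, so H_0 = Z^3.

H_0 = Z^3.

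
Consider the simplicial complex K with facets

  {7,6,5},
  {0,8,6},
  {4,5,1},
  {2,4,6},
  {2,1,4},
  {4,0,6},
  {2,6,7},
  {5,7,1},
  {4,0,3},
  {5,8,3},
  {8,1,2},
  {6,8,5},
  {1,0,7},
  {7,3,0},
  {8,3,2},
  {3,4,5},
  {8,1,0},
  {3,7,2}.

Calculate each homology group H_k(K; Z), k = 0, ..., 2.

Fix the vertex order 0 < 1 < 2 < 3 < 4 < 5 < 6 < 7 < 8 and write every simplex with vertices in increasing order. Then dim K = 2 and the simplices of K are:

  0-simplices (9): [0], [1], [2], [3], [4], [5], [6], [7], [8]
  1-simplices (27): (27 of them)
  2-simplices (18): [0,1,7], [0,1,8], [0,3,4], [0,3,7], [0,4,6], [0,6,8], [1,2,4], [1,2,8], [1,4,5], [1,5,7], [2,3,7], [2,3,8], [2,4,6], [2,6,7], [3,4,5], [3,5,8], [5,6,7], [5,6,8]

giving chain groups C_0 ≅ Z^9, C_1 ≅ Z^27, C_2 ≅ Z^18.

Boundary ∂_1: C_1 → C_0 maps an edge to its endpoints' difference, ∂[p,q] = q − p.
As a 9×27 matrix over Z this has rank 8, with invariant factors (1,1,1,1,1,1,1,1).

The boundary map ∂_2: C_2 → C_1 sends each 2-simplex [p,q,r] to [q,r] − [p,r] + [p,q]. For instance
  ∂[2,3,7] = [3,7] − [2,7] + [2,3],
  ∂[2,3,8] = [3,8] − [2,8] + [2,3].
The resulting 27×18 matrix has rank 17, and its Smith normal form has invariant factors (1,1,1,1,1,1,1,1,1,1,1,1,1,1,1,1,1).

Now H_k = ker ∂_k / im ∂_{k+1}, so:

  H_0: rank C_0 − rank ∂_1 = 9 − 8 = 1, and the invariant factors of ∂_1 are all 1, so H_0 ≅ Z.
  H_1: rank ker ∂_1 − rank ∂_2 = (27 − 8) − 17 = 2, and the invariant factors of ∂_2 are all 1, so H_1 ≅ Z^2.
  H_2: rank ker ∂_2 − rank ∂_3 = (18 − 17) − 0 = 1, and there is no ∂_3, so H_2 ≅ Z.

As a check, the Euler characteristic is 9 − 27 + 18 = 0, which agrees with 1 − 2 + 1 = 0.
(K is a triangulation of the torus T^2.)

H_0 ≅ Z,  H_1 ≅ Z^2,  H_2 ≅ Z.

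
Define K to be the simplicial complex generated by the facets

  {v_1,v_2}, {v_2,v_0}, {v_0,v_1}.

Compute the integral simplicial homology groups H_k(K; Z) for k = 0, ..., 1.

H_0 ≅ Z,  H_1 ≅ Z.

We work with the vertex ordering v_0 < v_1 < v_2. The simplices of K, each written with vertices in increasing order, are:

  0-simplices (3): [v_0], [v_1], [v_2]
  1-simplices (3): [v_0,v_1], [v_0,v_2], [v_1,v_2]

so the chain groups are C_0 ≅ Z^3, C_1 ≅ Z^3.

∂_1: C_1 → C_0 sends each edge [p,q] (with p < q) to q − p.
As a 3×3 matrix over Z this has rank 2, with invariant factors (1,1).

From H_k ≅ ker(∂_k) / im(∂_{k+1}) we obtain:

  H_0: rank C_0 − rank ∂_1 = 3 − 2 = 1, and the invariant factors of ∂_1 are all 1, so H_0 ≅ Z.
  H_1: rank ker ∂_1 − rank ∂_2 = (3 − 2) − 0 = 1, and there is no ∂_2, so H_1 ≅ Z.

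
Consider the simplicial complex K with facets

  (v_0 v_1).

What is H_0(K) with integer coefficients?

Fix the vertex order v_0 < v_1 and write every simplex with vertices in increasing order. Then dim K = 1 and the simplices of K are:

  0-simplices (2): [v_0], [v_1]
  1-simplices (1): [v_0,v_1]

Hence C_0 ≅ Z^2, C_1 ≅ Z^1.

∂_1: C_1 → C_0 sends each edge [p,q] (with p < q) to q − p. For instance
  ∂[v_0,v_1] = [v_1] − [v_0].
The 2×1 boundary matrix has rank 1 and Smith normal form diag(1).

Now H_k = ker ∂_k / im ∂_{k+1}, so:

  H_0: rank C_0 − rank ∂_1 = 2 − 1 = 1, and the invariant factors of ∂_1 are all 1, so H_0 ≅ Z.

(K is a triangulation of the 1-simplex.)

H_0 = Z.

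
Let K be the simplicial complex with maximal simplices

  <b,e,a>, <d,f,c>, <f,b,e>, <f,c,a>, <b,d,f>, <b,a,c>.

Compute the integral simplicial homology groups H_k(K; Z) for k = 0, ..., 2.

H_0 = Z,  H_1 = Z,  H_2 = 0.

Order the vertices as a < b < c < d < e < f. Listing each simplex with vertices in this order, K has dimension 2 with simplices:

  0-simplices (6): a, b, c, d, e, f
  1-simplices (12): ab, ac, ae, af, bc, bd, be, bf, cd, cf, df, ef
  2-simplices (6): abc, abe, acf, bdf, bef, cdf

giving chain groups C_0 ≅ Z^6, C_1 ≅ Z^12, C_2 ≅ Z^6.

Boundary ∂_1: C_1 → C_0 sends each edge [p,q] (with p < q) to q − p. For instance
  ∂ac = c − a.
As a 6×12 matrix over Z this has rank 5, with invariant factors (1,1,1,1,1).

∂_2: C_2 → C_1 sends each 2-simplex [p,q,r] to [q,r] − [p,r] + [p,q]. For instance
  ∂acf = cf − af + ac,
  ∂bef = ef − bf + be.
The 12×6 boundary matrix has rank 6 and Smith normal form diag(1,1,1,1,1,1).

Reading off H_k = ker ∂_k / im ∂_{k+1}:

  H_0: rank C_0 − rank ∂_1 = 6 − 5 = 1, and the invariant factors of ∂_1 are all 1, so H_0 = Z.
  H_1: rank ker ∂_1 − rank ∂_2 = (12 − 5) − 6 = 1, and the invariant factors of ∂_2 are all 1, so H_1 = Z.
  H_2: rank ker ∂_2 − rank ∂_3 = (6 − 6) − 0 = 0, and there is no ∂_3, so H_2 = 0.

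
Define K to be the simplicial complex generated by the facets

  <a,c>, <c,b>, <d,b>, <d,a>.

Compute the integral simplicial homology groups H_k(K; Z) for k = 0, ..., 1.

K has 4 vertices, 4 edges.
rank ∂_0 = 0, rank ∂_1 = 3 ⇒ b_0 = 4 − 0 − 3 = 1; all invariant factors of ∂_1 are 1 so no torsion. So H_0 = Z.
rank ∂_1 = 3, rank ∂_2 = 0 ⇒ b_1 = 4 − 3 − 0 = 1. So H_1 = Z.

H_0 ≅ Z,  H_1 ≅ Z.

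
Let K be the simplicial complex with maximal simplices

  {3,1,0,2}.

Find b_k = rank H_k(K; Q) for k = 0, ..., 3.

Fix the vertex order 0 < 1 < 2 < 3 and write every simplex with vertices in increasing order. Then dim K = 3 and the simplices of K are:

  0-simplices (4): [0], [1], [2], [3]
  1-simplices (6): [0,1], [0,2], [0,3], [1,2], [1,3], [2,3]
  2-simplices (4): [0,1,2], [0,1,3], [0,2,3], [1,2,3]
  3-simplices (1): [0,1,2,3]

Hence C_0 ≅ Z^4, C_1 ≅ Z^6, C_2 ≅ Z^4, C_3 ≅ Z^1.

Boundary ∂_1: C_1 → C_0 sends each edge [p,q] (with p < q) to q − p.
This gives a 4×6 integer matrix of rank 3; reducing to Smith normal form yields diagonal entries (1,1,1).

∂_2: C_2 → C_1 maps a triangle to the signed sum of its edges. For instance
  ∂[0,1,3] = [1,3] − [0,3] + [0,1],
  ∂[0,2,3] = [2,3] − [0,3] + [0,2].
This gives a 6×4 integer matrix of rank 3; reducing to Smith normal form yields diagonal entries (1,1,1).

The boundary map ∂_3: C_3 → C_2 sends each 3-simplex σ to the alternating sum Σ_i (−1)^i (σ with its i-th vertex removed). For instance
  ∂[0,1,2,3] = [1,2,3] − [0,2,3] + [0,1,3] − [0,1,2].
As a 4×1 matrix over Z this has rank 1, with invariant factors (1).

From H_k ≅ ker(∂_k) / im(∂_{k+1}) we obtain:

  H_0: rank C_0 − rank ∂_1 = 4 − 3 = 1, and the invariant factors of ∂_1 are all 1, so H_0 ≅ Z.
  H_1: rank ker ∂_1 − rank ∂_2 = (6 − 3) − 3 = 0, and the invariant factors of ∂_2 are all 1, so H_1 ≅ 0.
  H_2: rank ker ∂_2 − rank ∂_3 = (4 − 3) − 1 = 0, and the invariant factors of ∂_3 are all 1, so H_2 ≅ 0.
  H_3: rank ker ∂_3 − rank ∂_4 = (1 − 1) − 0 = 0, and there is no ∂_4, so H_3 ≅ 0.

As a check, the Euler characteristic is 4 − 6 + 4 − 1 = 1, which agrees with 1 − 0 + 0 − 0 = 1.

Hence the Betti numbers are b_0 = 1, b_1 = 0, b_2 = 0, b_3 = 0.

b_0 = 1, b_1 = 0, b_2 = 0, b_3 = 0.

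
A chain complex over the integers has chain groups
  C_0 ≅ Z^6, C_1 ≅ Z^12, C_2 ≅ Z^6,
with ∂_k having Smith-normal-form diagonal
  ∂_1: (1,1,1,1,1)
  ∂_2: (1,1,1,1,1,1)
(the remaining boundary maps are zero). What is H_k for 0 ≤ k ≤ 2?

H_0: b_0 = 6 − 0 − 5 = 1; torsion from ∂_1 factors > 1: none. So H_0 ≅ Z.
H_1: b_1 = 12 − 5 − 6 = 1; torsion from ∂_2 factors > 1: none. So H_1 ≅ Z.
H_2: b_2 = 6 − 6 − 0 = 0; torsion from ∂_3 factors > 1: none. So H_2 ≅ 0.

H_0 ≅ Z,  H_1 ≅ Z,  H_2 = 0.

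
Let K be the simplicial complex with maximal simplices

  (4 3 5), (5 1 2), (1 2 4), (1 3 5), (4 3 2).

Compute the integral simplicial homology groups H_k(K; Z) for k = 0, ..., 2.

Fix the vertex order 1 < 2 < 3 < 4 < 5 and write every simplex with vertices in increasing order. Then dim K = 2 and the simplices of K are:

  0-simplices (5): [1], [2], [3], [4], [5]
  1-simplices (10): [1,2], [1,3], [1,4], [1,5], [2,3], [2,4], [2,5], [3,4], [3,5], [4,5]
  2-simplices (5): [1,2,4], [1,2,5], [1,3,5], [2,3,4], [3,4,5]

giving chain groups C_0 ≅ Z^5, C_1 ≅ Z^10, C_2 ≅ Z^5.

∂_1: C_1 → C_0 sends each edge [p,q] (with p < q) to q − p.
This gives a 5×10 integer matrix of rank 4; reducing to Smith normal form yields diagonal entries (1,1,1,1).

∂_2: C_2 → C_1 sends each 2-simplex [p,q,r] to [q,r] − [p,r] + [p,q]. For instance
  ∂[1,2,5] = [2,5] − [1,5] + [1,2],
  ∂[1,3,5] = [3,5] − [1,5] + [1,3].
The 10×5 boundary matrix has rank 5 and Smith normal form diag(1,1,1,1,1).

From H_k ≅ ker(∂_k) / im(∂_{k+1}) we obtain:

  H_0: rank C_0 − rank ∂_1 = 5 − 4 = 1, and the invariant factors of ∂_1 are all 1, so H_0 ≅ Z.
  H_1: rank ker ∂_1 − rank ∂_2 = (10 − 4) − 5 = 1, and the invariant factors of ∂_2 are all 1, so H_1 ≅ Z.
  H_2: rank ker ∂_2 − rank ∂_3 = (5 − 5) − 0 = 0, and there is no ∂_3, so H_2 ≅ 0.

As a check, the Euler characteristic is 5 − 10 + 5 = 0, which agrees with 1 − 1 + 0 = 0.
(K is a triangulation of the Möbius band.)

H_0 = Z,  H_1 = Z,  H_2 = 0.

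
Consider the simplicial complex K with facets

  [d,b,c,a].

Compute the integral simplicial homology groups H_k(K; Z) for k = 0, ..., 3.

H_0 = Z,  H_1 = 0,  H_2 = 0,  H_3 = 0.

K has 4 vertices, 6 edges, 4 triangles, 1 3-simplex.
rank ∂_0 = 0, rank ∂_1 = 3 ⇒ b_0 = 4 − 0 − 3 = 1; all invariant factors of ∂_1 are 1 so no torsion. So H_0 ≅ Z.
rank ∂_1 = 3, rank ∂_2 = 3 ⇒ b_1 = 6 − 3 − 3 = 0; all invariant factors of ∂_2 are 1 so no torsion. So H_1 ≅ 0.
rank ∂_2 = 3, rank ∂_3 = 1 ⇒ b_2 = 4 − 3 − 1 = 0; all invariant factors of ∂_3 are 1 so no torsion. So H_2 ≅ 0.
rank ∂_3 = 1, rank ∂_4 = 0 ⇒ b_3 = 1 − 1 − 0 = 0. So H_3 ≅ 0.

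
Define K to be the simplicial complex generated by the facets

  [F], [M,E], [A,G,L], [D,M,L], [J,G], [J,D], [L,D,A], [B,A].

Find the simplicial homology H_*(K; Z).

Order the vertices as A < B < D < E < F < G < J < L < M. Listing each simplex with vertices in this order, K has dimension 2 with simplices:

  0-simplices (9): A, B, D, E, F, G, J, L, M
  1-simplices (11): AB, AD, AG, AL, DJ, DL, DM, EM, GJ, GL, LM
  2-simplices (3): ADL, AGL, DLM

so the chain groups are C_0 ≅ Z^9, C_1 ≅ Z^11, C_2 ≅ Z^3.

Boundary ∂_1: C_1 → C_0 maps an edge to its endpoints' difference, ∂[p,q] = q − p. For instance
  ∂DL = L − D.
The resulting 9×11 matrix has rank 7, and its Smith normal form has invariant factors (1,1,1,1,1,1,1).

The boundary map ∂_2: C_2 → C_1 maps a triangle to the signed sum of its edges. For instance
  ∂DLM = LM − DM + DL,
  ∂ADL = DL − AL + AD.
The resulting 11×3 matrix has rank 3, and its Smith normal form has invariant factors (1,1,1).

Computing H_k = (kernel of ∂_k) / (image of ∂_{k+1}):

  H_0: rank C_0 − rank ∂_1 = 9 − 7 = 2, and the invariant factors of ∂_1 are all 1, so H_0 = Z^2.
  H_1: rank ker ∂_1 − rank ∂_2 = (11 − 7) − 3 = 1, and the invariant factors of ∂_2 are all 1, so H_1 = Z.
  H_2: rank ker ∂_2 − rank ∂_3 = (3 − 3) − 0 = 0, and there is no ∂_3, so H_2 = 0.

H_0 = Z^2,  H_1 = Z,  H_2 = 0.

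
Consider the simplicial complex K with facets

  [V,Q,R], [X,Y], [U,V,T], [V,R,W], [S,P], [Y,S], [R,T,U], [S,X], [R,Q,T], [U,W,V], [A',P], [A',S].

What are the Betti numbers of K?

We work with the vertex ordering P < Q < R < S < T < U < V < W < X < Y < A'. The simplices of K, each written with vertices in increasing order, are:

  0-simplices (11): [P], [Q], [R], [S], [T], [U], [V], [W], [X], [Y], [A']
  1-simplices (18): [P,S], [P,A'], [Q,R], [Q,T], [Q,V], [R,T], [R,U], [R,V], [R,W], [S,X], [S,Y], [S,A'], [T,U], [T,V], [U,V], [U,W], [V,W], [X,Y]
  2-simplices (6): [Q,R,T], [Q,R,V], [R,T,U], [R,V,W], [T,U,V], [U,V,W]

Hence C_0 ≅ Z^11, C_1 ≅ Z^18, C_2 ≅ Z^6.

The boundary map ∂_1: C_1 → C_0 is given by ∂[p,q] = [q] − [p]. For instance
  ∂[Q,V] = [V] − [Q].
The 11×18 boundary matrix has rank 9 and Smith normal form diag(1,1,1,1,1,1,1,1,1).

The boundary map ∂_2: C_2 → C_1 maps a triangle to the signed sum of its edges. For instance
  ∂[R,V,W] = [V,W] − [R,W] + [R,V],
  ∂[Q,R,T] = [R,T] − [Q,T] + [Q,R].
The resulting 18×6 matrix has rank 6, and its Smith normal form has invariant factors (1,1,1,1,1,1).

From H_k ≅ ker(∂_k) / im(∂_{k+1}) we obtain:

  H_0: rank C_0 − rank ∂_1 = 11 − 9 = 2, and the invariant factors of ∂_1 are all 1, so H_0 = Z^2.
  H_1: rank ker ∂_1 − rank ∂_2 = (18 − 9) − 6 = 3, and the invariant factors of ∂_2 are all 1, so H_1 = Z^3.
  H_2: rank ker ∂_2 − rank ∂_3 = (6 − 6) − 0 = 0, and there is no ∂_3, so H_2 = 0.

As a check, the Euler characteristic is 11 − 18 + 6 = -1, which agrees with 2 − 3 + 0 = -1.

Hence the Betti numbers are b_0 = 2, b_1 = 3, b_2 = 0.

b_0 = 2, b_1 = 3, b_2 = 0.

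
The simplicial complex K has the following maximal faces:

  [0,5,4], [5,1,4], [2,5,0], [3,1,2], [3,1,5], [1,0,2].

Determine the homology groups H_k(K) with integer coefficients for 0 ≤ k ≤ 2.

H_0 = Z,  H_1 = Z,  H_2 = 0.

Fix the vertex order 0 < 1 < 2 < 3 < 4 < 5 and write every simplex with vertices in increasing order. Then dim K = 2 and the simplices of K are:

  0-simplices (6): [0], [1], [2], [3], [4], [5]
  1-simplices (12): [0,1], [0,2], [0,4], [0,5], [1,2], [1,3], [1,4], [1,5], [2,3], [2,5], [3,5], [4,5]
  2-simplices (6): [0,1,2], [0,2,5], [0,4,5], [1,2,3], [1,3,5], [1,4,5]

so the chain groups are C_0 ≅ Z^6, C_1 ≅ Z^12, C_2 ≅ Z^6.

∂_1: C_1 → C_0 maps an edge to its endpoints' difference, ∂[p,q] = q − p. For instance
  ∂[1,5] = [5] − [1].
As a 6×12 matrix over Z this has rank 5, with invariant factors (1,1,1,1,1).

∂_2: C_2 → C_1 acts by ∂[p,q,r] = [q,r] − [p,r] + [p,q]. For instance
  ∂[1,2,3] = [2,3] − [1,3] + [1,2],
  ∂[1,3,5] = [3,5] − [1,5] + [1,3].
This gives a 12×6 integer matrix of rank 6; reducing to Smith normal form yields diagonal entries (1,1,1,1,1,1).

Computing H_k = (kernel of ∂_k) / (image of ∂_{k+1}):

  H_0: rank C_0 − rank ∂_1 = 6 − 5 = 1, and the invariant factors of ∂_1 are all 1, so H_0 = Z.
  H_1: rank ker ∂_1 − rank ∂_2 = (12 − 5) − 6 = 1, and the invariant factors of ∂_2 are all 1, so H_1 = Z.
  H_2: rank ker ∂_2 − rank ∂_3 = (6 − 6) − 0 = 0, and there is no ∂_3, so H_2 = 0.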